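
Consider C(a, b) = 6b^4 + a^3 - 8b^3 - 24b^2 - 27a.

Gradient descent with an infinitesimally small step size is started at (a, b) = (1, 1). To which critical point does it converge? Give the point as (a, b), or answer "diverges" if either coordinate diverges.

(3, 2)

C is separable, so gradient descent decouples: a follows -∂C/∂a, b follows -∂C/∂b.
∂C/∂a = 3(a - 3)(a + 3); at a=1 this is -24, so a increases.
∂C/∂b = 24b(b - 2)(b + 1); at b=1 this is -48, so b increases.
a converges to its nearest critical value 3 (a local min of the a-part); b converges to 2. The iterate converges to (3, 2).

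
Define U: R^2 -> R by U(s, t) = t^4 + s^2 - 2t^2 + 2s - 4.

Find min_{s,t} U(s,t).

-6

U(s,t) separates as P(s) + Q(t) − 4, so its minimum is min P + min Q − 4.
P'(s) = 2s + 2 vanishes at s ∈ {-1}; Q'(t) = 4t(t - 1)(t + 1) vanishes at t ∈ {-1, 0, 1}.
Local minima of P (where P''>0): P(-1)=-1. Local minima of Q: Q(-1)=-1, Q(1)=-1.
So the global minimum of U is P(-1) + Q(-1) − 4 = -1 − 1 − 4 = -6, attained at (-1, -1).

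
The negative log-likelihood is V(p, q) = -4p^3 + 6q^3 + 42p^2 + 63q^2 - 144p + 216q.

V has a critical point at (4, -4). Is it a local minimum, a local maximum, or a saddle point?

The mixed partial ∂²V/∂p∂q is 0, so the Hessian at any point is diag(V_pp, V_qq) = diag(12(-2p + 7), 18(2q + 7)).
At (4, -4): H = diag(-12, -18).
Both eigenvalues are negative, so H is negative definite: a local maximum.

local maximum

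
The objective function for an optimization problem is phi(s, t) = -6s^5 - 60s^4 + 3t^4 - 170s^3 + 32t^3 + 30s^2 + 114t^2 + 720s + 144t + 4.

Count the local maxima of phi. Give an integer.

phi separates as a function of s plus a function of t, so ∇phi=0 decouples.
∂phi/∂s = -30(s - 1)(s + 2)(s + 3)(s + 4) = 0 at s ∈ {-4, -3, -2, 1}; ∂phi/∂t = 12(t + 1)(t + 3)(t + 4) = 0 at t ∈ {-4, -3, -1}.
The Hessian is diagonal: diag(phi_ss, phi_tt). Second derivatives: phi_ss(-4)=300, phi_ss(-3)=-120, phi_ss(-2)=180, phi_ss(1)=-1800; phi_tt(-4)=36, phi_tt(-3)=-24, phi_tt(-1)=72.
Local maxima occur where both diagonal entries negative: (-3, -3), (1, -3). Count: 2.

2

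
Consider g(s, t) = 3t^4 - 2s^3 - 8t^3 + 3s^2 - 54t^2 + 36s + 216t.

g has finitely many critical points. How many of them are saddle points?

g separates as a function of s plus a function of t, so ∇g=0 decouples.
∂g/∂s = -6(s - 3)(s + 2) = 0 at s ∈ {-2, 3}; ∂g/∂t = 12(t - 3)(t - 2)(t + 3) = 0 at t ∈ {-3, 2, 3}.
The Hessian is diagonal: diag(g_ss, g_tt). Second derivatives: g_ss(-2)=30, g_ss(3)=-30; g_tt(-3)=360, g_tt(2)=-60, g_tt(3)=72.
Saddle points occur where the two diagonal entries have opposite signs: (-2, 2), (3, -3), (3, 3). Count: 3.

3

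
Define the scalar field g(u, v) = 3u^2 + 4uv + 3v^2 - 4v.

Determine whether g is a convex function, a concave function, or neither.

g is quadratic, so its Hessian is the constant matrix H = [[6, 4], [4, 6]].
det(H) = 20, tr(H) = 12.
det(H) > 0 and tr(H) > 0, so H is positive definite everywhere: convex.

convex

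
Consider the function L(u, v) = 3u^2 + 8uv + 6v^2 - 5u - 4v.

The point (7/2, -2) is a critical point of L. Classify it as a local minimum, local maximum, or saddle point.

The Hessian of L is constant: H = [[6, 8], [8, 12]].
det(H) = 6·12 − 8² = 8.
det(H) > 0 and tr(H) = 18 > 0, so H is positive definite and the point is a local minimum.

local minimum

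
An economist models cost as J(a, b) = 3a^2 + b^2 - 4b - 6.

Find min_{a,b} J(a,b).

-10

J(a,b) separates as P(a) + Q(b) − 6, so its minimum is min P + min Q − 6.
P'(a) = 6a vanishes at a ∈ {0}; Q'(b) = 2b - 4 vanishes at b ∈ {2}.
Local minima of P (where P''>0): P(0)=0. Local minima of Q: Q(2)=-4.
So the global minimum of J is P(0) + Q(2) − 6 = 0 − 4 − 6 = -10, attained at (0, 2).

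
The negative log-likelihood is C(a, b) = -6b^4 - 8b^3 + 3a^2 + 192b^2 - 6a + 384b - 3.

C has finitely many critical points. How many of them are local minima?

C separates as a function of a plus a function of b, so ∇C=0 decouples.
∂C/∂a = 6(a - 1) = 0 at a ∈ {1}; ∂C/∂b = -24(b - 4)(b + 1)(b + 4) = 0 at b ∈ {-4, -1, 4}.
The Hessian is diagonal: diag(C_aa, C_bb). Second derivatives: C_aa(1)=6; C_bb(-4)=-576, C_bb(-1)=360, C_bb(4)=-960.
Local minima occur where both diagonal entries positive: (1, -1). Count: 1.

1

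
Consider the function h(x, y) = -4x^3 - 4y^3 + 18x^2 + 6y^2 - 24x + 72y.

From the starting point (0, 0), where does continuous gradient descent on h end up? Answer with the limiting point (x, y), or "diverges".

(1, -2)

h is separable, so gradient descent decouples: x follows -∂h/∂x, y follows -∂h/∂y.
∂h/∂x = -12(x - 2)(x - 1); at x=0 this is -24, so x increases.
∂h/∂y = -12(y - 3)(y + 2); at y=0 this is 72, so y decreases.
x converges to its nearest critical value 1 (a local min of the x-part); y converges to -2. The iterate converges to (1, -2).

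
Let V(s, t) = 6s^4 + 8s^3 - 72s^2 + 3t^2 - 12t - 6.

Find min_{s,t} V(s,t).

-396

V(s,t) separates as P(s) + Q(t) − 6, so its minimum is min P + min Q − 6.
P'(s) = 24s(s - 2)(s + 3) vanishes at s ∈ {-3, 0, 2}; Q'(t) = 6(t - 2) vanishes at t ∈ {2}.
Local minima of P (where P''>0): P(-3)=-378, P(2)=-128. Local minima of Q: Q(2)=-12.
So the global minimum of V is P(-3) + Q(2) − 6 = -378 − 12 − 6 = -396, attained at (-3, 2).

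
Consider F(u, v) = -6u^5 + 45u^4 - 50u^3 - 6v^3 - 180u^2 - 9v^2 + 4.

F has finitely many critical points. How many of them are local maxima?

2

F separates as a function of u plus a function of v, so ∇F=0 decouples.
∂F/∂u = -30u(u - 4)(u - 3)(u + 1) = 0 at u ∈ {-1, 0, 3, 4}; ∂F/∂v = -18v(v + 1) = 0 at v ∈ {-1, 0}.
The Hessian is diagonal: diag(F_uu, F_vv). Second derivatives: F_uu(-1)=600, F_uu(0)=-360, F_uu(3)=360, F_uu(4)=-600; F_vv(-1)=18, F_vv(0)=-18.
Local maxima occur where both diagonal entries negative: (0, 0), (4, 0). Count: 2.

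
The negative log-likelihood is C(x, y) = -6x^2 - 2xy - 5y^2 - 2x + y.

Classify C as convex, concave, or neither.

C is quadratic, so its Hessian is the constant matrix H = [[-12, -2], [-2, -10]].
det(H) = 116, tr(H) = -22.
det(H) > 0 and tr(H) < 0, so H is negative definite everywhere: concave.

concave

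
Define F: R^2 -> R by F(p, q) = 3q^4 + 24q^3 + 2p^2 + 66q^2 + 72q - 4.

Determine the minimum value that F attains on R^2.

-31

F(p,q) separates as A(p) + B(q) − 4, so its minimum is min A + min B − 4.
A'(p) = 4p vanishes at p ∈ {0}; B'(q) = 12(q + 1)(q + 2)(q + 3) vanishes at q ∈ {-3, -2, -1}.
Local minima of A (where A''>0): A(0)=0. Local minima of B: B(-3)=-27, B(-1)=-27.
So the global minimum of F is A(0) + B(-3) − 4 = 0 − 27 − 4 = -31, attained at (0, -3).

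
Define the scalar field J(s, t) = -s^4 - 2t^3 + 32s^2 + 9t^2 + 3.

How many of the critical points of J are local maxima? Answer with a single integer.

J separates as a function of s plus a function of t, so ∇J=0 decouples.
∂J/∂s = -4s(s - 4)(s + 4) = 0 at s ∈ {-4, 0, 4}; ∂J/∂t = -6t(t - 3) = 0 at t ∈ {0, 3}.
The Hessian is diagonal: diag(J_ss, J_tt). Second derivatives: J_ss(-4)=-128, J_ss(0)=64, J_ss(4)=-128; J_tt(0)=18, J_tt(3)=-18.
Local maxima occur where both diagonal entries negative: (-4, 3), (4, 3). Count: 2.

2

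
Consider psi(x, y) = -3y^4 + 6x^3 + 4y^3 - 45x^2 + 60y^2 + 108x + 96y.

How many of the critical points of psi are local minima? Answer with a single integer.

1

psi separates as a function of x plus a function of y, so ∇psi=0 decouples.
∂psi/∂x = 18(x - 3)(x - 2) = 0 at x ∈ {2, 3}; ∂psi/∂y = -12(y - 4)(y + 1)(y + 2) = 0 at y ∈ {-2, -1, 4}.
The Hessian is diagonal: diag(psi_xx, psi_yy). Second derivatives: psi_xx(2)=-18, psi_xx(3)=18; psi_yy(-2)=-72, psi_yy(-1)=60, psi_yy(4)=-360.
Local minima occur where both diagonal entries positive: (3, -1). Count: 1.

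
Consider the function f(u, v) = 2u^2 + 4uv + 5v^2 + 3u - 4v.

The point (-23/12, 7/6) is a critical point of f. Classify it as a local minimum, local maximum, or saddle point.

local minimum

The Hessian of f is constant: H = [[4, 4], [4, 10]].
det(H) = 4·10 − 4² = 24.
det(H) > 0 and tr(H) = 14 > 0, so H is positive definite and the point is a local minimum.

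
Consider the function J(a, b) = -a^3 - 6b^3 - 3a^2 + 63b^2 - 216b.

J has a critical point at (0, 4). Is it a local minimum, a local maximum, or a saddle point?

local maximum

The mixed partial ∂²J/∂a∂b is 0, so the Hessian at any point is diag(J_aa, J_bb) = diag(-6(a + 1), 18(-2b + 7)).
At (0, 4): H = diag(-6, -18).
Both eigenvalues are negative, so H is negative definite: a local maximum.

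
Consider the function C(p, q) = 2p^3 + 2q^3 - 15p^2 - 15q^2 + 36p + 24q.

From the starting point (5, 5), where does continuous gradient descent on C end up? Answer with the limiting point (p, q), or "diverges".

C is separable, so gradient descent decouples: p follows -∂C/∂p, q follows -∂C/∂q.
∂C/∂p = 6(p - 3)(p - 2); at p=5 this is 36, so p decreases.
∂C/∂q = 6(q - 4)(q - 1); at q=5 this is 24, so q decreases.
p converges to its nearest critical value 3 (a local min of the p-part); q converges to 4. The iterate converges to (3, 4).

(3, 4)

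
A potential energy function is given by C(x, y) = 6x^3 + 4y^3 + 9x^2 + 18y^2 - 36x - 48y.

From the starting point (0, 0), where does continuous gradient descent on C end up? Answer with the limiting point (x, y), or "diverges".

(1, 1)

C is separable, so gradient descent decouples: x follows -∂C/∂x, y follows -∂C/∂y.
∂C/∂x = 18(x - 1)(x + 2); at x=0 this is -36, so x increases.
∂C/∂y = 12(y - 1)(y + 4); at y=0 this is -48, so y increases.
x converges to its nearest critical value 1 (a local min of the x-part); y converges to 1. The iterate converges to (1, 1).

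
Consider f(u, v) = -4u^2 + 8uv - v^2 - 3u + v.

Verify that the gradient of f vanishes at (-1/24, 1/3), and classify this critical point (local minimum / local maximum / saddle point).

saddle point

∇f = (-8u + 8v - 3, 8u - 2v + 1); substituting (-1/24, 1/3) gives ∇f = (0, 0), so (-1/24, 1/3) is indeed a critical point.
The Hessian of f is constant: H = [[-8, 8], [8, -2]].
det(H) = (-8)·(-2) − 8² = -48.
Since det(H) < 0, H is indefinite and the critical point is a saddle point.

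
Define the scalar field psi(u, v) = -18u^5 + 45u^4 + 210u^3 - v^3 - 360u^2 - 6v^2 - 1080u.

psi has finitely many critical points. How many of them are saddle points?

4

psi separates as a function of u plus a function of v, so ∇psi=0 decouples.
∂psi/∂u = -90(u - 3)(u - 2)(u + 1)(u + 2) = 0 at u ∈ {-2, -1, 2, 3}; ∂psi/∂v = -3v(v + 4) = 0 at v ∈ {-4, 0}.
The Hessian is diagonal: diag(psi_uu, psi_vv). Second derivatives: psi_uu(-2)=1800, psi_uu(-1)=-1080, psi_uu(2)=1080, psi_uu(3)=-1800; psi_vv(-4)=12, psi_vv(0)=-12.
Saddle points occur where the two diagonal entries have opposite signs: (-2, 0), (-1, -4), (2, 0), (3, -4). Count: 4.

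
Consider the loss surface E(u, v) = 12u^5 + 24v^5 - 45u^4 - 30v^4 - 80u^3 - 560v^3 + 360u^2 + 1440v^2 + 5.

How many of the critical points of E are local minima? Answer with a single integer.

E separates as a function of u plus a function of v, so ∇E=0 decouples.
∂E/∂u = 60u(u - 3)(u - 2)(u + 2) = 0 at u ∈ {-2, 0, 2, 3}; ∂E/∂v = 120v(v - 3)(v - 2)(v + 4) = 0 at v ∈ {-4, 0, 2, 3}.
The Hessian is diagonal: diag(E_uu, E_vv). Second derivatives: E_uu(-2)=-2400, E_uu(0)=720, E_uu(2)=-480, E_uu(3)=900; E_vv(-4)=-20160, E_vv(0)=2880, E_vv(2)=-1440, E_vv(3)=2520.
Local minima occur where both diagonal entries positive: (0, 0), (0, 3), (3, 0), (3, 3). Count: 4.

4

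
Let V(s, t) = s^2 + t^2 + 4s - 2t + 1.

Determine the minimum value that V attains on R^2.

V(s,t) separates as P(s) + Q(t) + 1, so its minimum is min P + min Q + 1.
P'(s) = 2s + 4 vanishes at s ∈ {-2}; Q'(t) = 2(t - 1) vanishes at t ∈ {1}.
Local minima of P (where P''>0): P(-2)=-4. Local minima of Q: Q(1)=-1.
So the global minimum of V is P(-2) + Q(1) + 1 = -4 − 1 + 1 = -4, attained at (-2, 1).

-4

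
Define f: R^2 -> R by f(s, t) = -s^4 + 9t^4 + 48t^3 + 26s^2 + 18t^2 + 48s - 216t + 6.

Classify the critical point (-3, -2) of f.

The mixed partial ∂²f/∂s∂t is 0, so the Hessian at any point is diag(f_ss, f_tt) = diag(4(-3s^2 + 13), 36(3t^2 + 8t + 1)).
At (-3, -2): H = diag(-56, -108).
Both eigenvalues are negative, so H is negative definite: a local maximum.

local maximum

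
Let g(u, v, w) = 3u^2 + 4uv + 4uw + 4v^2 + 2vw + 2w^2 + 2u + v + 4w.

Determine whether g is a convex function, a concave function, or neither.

g is quadratic, so its Hessian is the constant matrix H = [[6, 4, 4], [4, 8, 2], [4, 2, 4]].
Leading principal minors: 6, 32, 40.
All positive ⇒ H ≻ 0 ⇒ convex.

convex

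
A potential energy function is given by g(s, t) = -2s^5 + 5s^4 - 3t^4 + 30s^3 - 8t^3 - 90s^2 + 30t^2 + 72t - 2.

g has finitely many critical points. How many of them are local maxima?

4

g separates as a function of s plus a function of t, so ∇g=0 decouples.
∂g/∂s = -10s(s - 3)(s - 2)(s + 3) = 0 at s ∈ {-3, 0, 2, 3}; ∂g/∂t = -12(t - 2)(t + 1)(t + 3) = 0 at t ∈ {-3, -1, 2}.
The Hessian is diagonal: diag(g_ss, g_tt). Second derivatives: g_ss(-3)=900, g_ss(0)=-180, g_ss(2)=100, g_ss(3)=-180; g_tt(-3)=-120, g_tt(-1)=72, g_tt(2)=-180.
Local maxima occur where both diagonal entries negative: (0, -3), (0, 2), (3, -3), (3, 2). Count: 4.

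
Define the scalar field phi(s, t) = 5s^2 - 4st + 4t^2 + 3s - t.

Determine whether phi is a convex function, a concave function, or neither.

phi is quadratic, so its Hessian is the constant matrix H = [[10, -4], [-4, 8]].
det(H) = 64, tr(H) = 18.
det(H) > 0 and tr(H) > 0, so H is positive definite everywhere: convex.

convex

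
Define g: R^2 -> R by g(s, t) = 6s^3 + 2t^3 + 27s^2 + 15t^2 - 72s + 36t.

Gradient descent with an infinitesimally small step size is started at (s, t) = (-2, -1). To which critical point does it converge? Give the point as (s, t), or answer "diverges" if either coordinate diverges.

(1, -2)

g is separable, so gradient descent decouples: s follows -∂g/∂s, t follows -∂g/∂t.
∂g/∂s = 18(s - 1)(s + 4); at s=-2 this is -108, so s increases.
∂g/∂t = 6(t + 2)(t + 3); at t=-1 this is 12, so t decreases.
s converges to its nearest critical value 1 (a local min of the s-part); t converges to -2. The iterate converges to (1, -2).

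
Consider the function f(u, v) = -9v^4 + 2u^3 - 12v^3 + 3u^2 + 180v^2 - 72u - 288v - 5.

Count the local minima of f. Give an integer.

1

f separates as a function of u plus a function of v, so ∇f=0 decouples.
∂f/∂u = 6(u - 3)(u + 4) = 0 at u ∈ {-4, 3}; ∂f/∂v = -36(v - 2)(v - 1)(v + 4) = 0 at v ∈ {-4, 1, 2}.
The Hessian is diagonal: diag(f_uu, f_vv). Second derivatives: f_uu(-4)=-42, f_uu(3)=42; f_vv(-4)=-1080, f_vv(1)=180, f_vv(2)=-216.
Local minima occur where both diagonal entries positive: (3, 1). Count: 1.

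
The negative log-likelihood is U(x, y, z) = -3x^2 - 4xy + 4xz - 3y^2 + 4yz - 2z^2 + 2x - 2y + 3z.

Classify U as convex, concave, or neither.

concave

U is quadratic, so its Hessian is the constant matrix H = [[-6, -4, 4], [-4, -6, 4], [4, 4, -4]].
Leading principal minors: -6, 20, -16.
Signs alternate −, +, − ⇒ H ≺ 0 ⇒ concave.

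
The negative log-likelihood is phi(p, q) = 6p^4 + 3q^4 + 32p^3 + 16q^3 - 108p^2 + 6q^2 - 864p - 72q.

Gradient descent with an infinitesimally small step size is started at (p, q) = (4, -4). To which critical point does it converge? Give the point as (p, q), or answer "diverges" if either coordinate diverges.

phi is separable, so gradient descent decouples: p follows -∂phi/∂p, q follows -∂phi/∂q.
∂phi/∂p = 24(p - 3)(p + 3)(p + 4); at p=4 this is 1344, so p decreases.
∂phi/∂q = 12(q - 1)(q + 2)(q + 3); at q=-4 this is -120, so q increases.
p converges to its nearest critical value 3 (a local min of the p-part); q converges to -3. The iterate converges to (3, -3).

(3, -3)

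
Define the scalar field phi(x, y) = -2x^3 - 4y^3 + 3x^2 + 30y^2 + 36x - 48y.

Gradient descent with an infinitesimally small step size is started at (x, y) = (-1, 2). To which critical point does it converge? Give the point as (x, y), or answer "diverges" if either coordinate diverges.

phi is separable, so gradient descent decouples: x follows -∂phi/∂x, y follows -∂phi/∂y.
∂phi/∂x = -6(x - 3)(x + 2); at x=-1 this is 24, so x decreases.
∂phi/∂y = -12(y - 4)(y - 1); at y=2 this is 24, so y decreases.
x converges to its nearest critical value -2 (a local min of the x-part); y converges to 1. The iterate converges to (-2, 1).

(-2, 1)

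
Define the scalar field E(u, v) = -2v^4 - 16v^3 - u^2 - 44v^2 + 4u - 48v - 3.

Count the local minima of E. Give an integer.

E separates as a function of u plus a function of v, so ∇E=0 decouples.
∂E/∂u = -2(u - 2) = 0 at u ∈ {2}; ∂E/∂v = -8(v + 1)(v + 2)(v + 3) = 0 at v ∈ {-3, -2, -1}.
The Hessian is diagonal: diag(E_uu, E_vv). Second derivatives: E_uu(2)=-2; E_vv(-3)=-16, E_vv(-2)=8, E_vv(-1)=-16.
Local minima occur where both diagonal entries positive: none. Count: 0.

0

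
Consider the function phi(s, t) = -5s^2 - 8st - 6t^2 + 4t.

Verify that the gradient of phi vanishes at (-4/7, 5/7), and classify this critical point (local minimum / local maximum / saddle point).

∇phi = (-10s - 8t, -8s - 12t + 4); substituting (-4/7, 5/7) gives ∇phi = (0, 0), so (-4/7, 5/7) is indeed a critical point.
The Hessian of phi is constant: H = [[-10, -8], [-8, -12]].
det(H) = (-10)·(-12) − (-8)² = 56.
det(H) > 0 and tr(H) = -22 < 0, so H is negative definite and the point is a local maximum.

local maximum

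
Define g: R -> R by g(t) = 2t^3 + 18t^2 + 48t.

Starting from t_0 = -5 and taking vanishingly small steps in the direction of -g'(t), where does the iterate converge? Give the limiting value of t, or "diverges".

diverges

g'(t) = 6(t + 2)(t + 4), so g'(-5) = 18.
Gradient descent moves in the -g' direction, i.e. t is decreasing.
There is no critical point below t=-5, and g' keeps the same sign, so the iterate runs off to −∞.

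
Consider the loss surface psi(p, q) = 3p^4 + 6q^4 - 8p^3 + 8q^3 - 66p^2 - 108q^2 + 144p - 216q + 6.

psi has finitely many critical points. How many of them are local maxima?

psi separates as a function of p plus a function of q, so ∇psi=0 decouples.
∂psi/∂p = 12(p - 4)(p - 1)(p + 3) = 0 at p ∈ {-3, 1, 4}; ∂psi/∂q = 24(q - 3)(q + 1)(q + 3) = 0 at q ∈ {-3, -1, 3}.
The Hessian is diagonal: diag(psi_pp, psi_qq). Second derivatives: psi_pp(-3)=336, psi_pp(1)=-144, psi_pp(4)=252; psi_qq(-3)=288, psi_qq(-1)=-192, psi_qq(3)=576.
Local maxima occur where both diagonal entries negative: (1, -1). Count: 1.

1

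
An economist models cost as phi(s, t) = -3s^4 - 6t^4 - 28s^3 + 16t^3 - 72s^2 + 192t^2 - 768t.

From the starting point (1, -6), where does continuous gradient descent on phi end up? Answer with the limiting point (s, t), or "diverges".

diverges

phi is separable, so gradient descent decouples: s follows -∂phi/∂s, t follows -∂phi/∂t.
∂phi/∂s = -12s(s + 3)(s + 4); at s=1 this is -240, so s increases.
∂phi/∂t = -24(t - 4)(t - 2)(t + 4); at t=-6 this is 3840, so t decreases.
The s-coordinate has no critical point in that direction and runs off to infinity.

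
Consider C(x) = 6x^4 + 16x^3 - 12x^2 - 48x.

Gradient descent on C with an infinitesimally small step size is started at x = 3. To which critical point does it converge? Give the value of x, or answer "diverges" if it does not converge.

C'(x) = 24(x - 1)(x + 1)(x + 2), so C'(3) = 960.
Gradient descent moves in the -C' direction, i.e. x is decreasing.
The nearest critical point in that direction is x = 1, where C'' = 144 > 0 (a local minimum). The iterate converges there.

1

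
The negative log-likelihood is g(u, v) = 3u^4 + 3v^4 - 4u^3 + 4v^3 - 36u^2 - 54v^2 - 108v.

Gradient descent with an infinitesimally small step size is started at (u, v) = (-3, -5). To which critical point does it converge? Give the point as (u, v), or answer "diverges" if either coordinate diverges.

g is separable, so gradient descent decouples: u follows -∂g/∂u, v follows -∂g/∂v.
∂g/∂u = 12u(u - 3)(u + 2); at u=-3 this is -216, so u increases.
∂g/∂v = 12(v - 3)(v + 1)(v + 3); at v=-5 this is -768, so v increases.
u converges to its nearest critical value -2 (a local min of the u-part); v converges to -3. The iterate converges to (-2, -3).

(-2, -3)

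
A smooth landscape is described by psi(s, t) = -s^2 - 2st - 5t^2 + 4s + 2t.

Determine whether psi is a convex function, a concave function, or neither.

psi is quadratic, so its Hessian is the constant matrix H = [[-2, -2], [-2, -10]].
det(H) = 16, tr(H) = -12.
det(H) > 0 and tr(H) < 0, so H is negative definite everywhere: concave.

concave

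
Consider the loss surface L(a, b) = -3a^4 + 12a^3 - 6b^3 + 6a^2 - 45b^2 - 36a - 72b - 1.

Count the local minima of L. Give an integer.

L separates as a function of a plus a function of b, so ∇L=0 decouples.
∂L/∂a = -12(a - 3)(a - 1)(a + 1) = 0 at a ∈ {-1, 1, 3}; ∂L/∂b = -18(b + 1)(b + 4) = 0 at b ∈ {-4, -1}.
The Hessian is diagonal: diag(L_aa, L_bb). Second derivatives: L_aa(-1)=-96, L_aa(1)=48, L_aa(3)=-96; L_bb(-4)=54, L_bb(-1)=-54.
Local minima occur where both diagonal entries positive: (1, -4). Count: 1.

1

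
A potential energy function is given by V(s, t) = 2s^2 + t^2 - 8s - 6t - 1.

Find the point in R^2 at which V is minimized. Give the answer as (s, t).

V(s,t) separates as P(s) + Q(t) − 1, so its minimum is min P + min Q − 1.
P'(s) = 4s - 8 vanishes at s ∈ {2}; Q'(t) = 2(t - 3) vanishes at t ∈ {3}.
Local minima of P (where P''>0): P(2)=-8. Local minima of Q: Q(3)=-9.
So the global minimum of V is P(2) + Q(3) − 1 = -8 − 9 − 1 = -18, attained at (2, 3).

(2, 3)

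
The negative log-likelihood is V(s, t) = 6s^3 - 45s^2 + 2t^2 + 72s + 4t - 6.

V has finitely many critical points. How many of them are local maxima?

0

V separates as a function of s plus a function of t, so ∇V=0 decouples.
∂V/∂s = 18(s - 4)(s - 1) = 0 at s ∈ {1, 4}; ∂V/∂t = 4(t + 1) = 0 at t ∈ {-1}.
The Hessian is diagonal: diag(V_ss, V_tt). Second derivatives: V_ss(1)=-54, V_ss(4)=54; V_tt(-1)=4.
Local maxima occur where both diagonal entries negative: none. Count: 0.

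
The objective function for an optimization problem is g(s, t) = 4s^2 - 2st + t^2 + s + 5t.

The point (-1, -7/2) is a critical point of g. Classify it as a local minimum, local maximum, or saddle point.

local minimum

The Hessian of g is constant: H = [[8, -2], [-2, 2]].
det(H) = 8·2 − (-2)² = 12.
det(H) > 0 and tr(H) = 10 > 0, so H is positive definite and the point is a local minimum.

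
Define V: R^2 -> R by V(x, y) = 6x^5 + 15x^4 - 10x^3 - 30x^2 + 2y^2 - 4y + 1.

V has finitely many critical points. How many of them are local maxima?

V separates as a function of x plus a function of y, so ∇V=0 decouples.
∂V/∂x = 30x(x - 1)(x + 1)(x + 2) = 0 at x ∈ {-2, -1, 0, 1}; ∂V/∂y = 4(y - 1) = 0 at y ∈ {1}.
The Hessian is diagonal: diag(V_xx, V_yy). Second derivatives: V_xx(-2)=-180, V_xx(-1)=60, V_xx(0)=-60, V_xx(1)=180; V_yy(1)=4.
Local maxima occur where both diagonal entries negative: none. Count: 0.

0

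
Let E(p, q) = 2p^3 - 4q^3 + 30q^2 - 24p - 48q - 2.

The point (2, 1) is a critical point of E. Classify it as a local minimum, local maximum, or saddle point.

local minimum

The mixed partial ∂²E/∂p∂q is 0, so the Hessian at any point is diag(E_pp, E_qq) = diag(12p, 12(-2q + 5)).
At (2, 1): H = diag(24, 36).
Both eigenvalues are positive, so H is positive definite: a local minimum.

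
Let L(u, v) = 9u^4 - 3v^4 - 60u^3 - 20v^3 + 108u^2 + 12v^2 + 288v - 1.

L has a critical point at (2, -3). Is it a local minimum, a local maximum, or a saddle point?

The mixed partial ∂²L/∂u∂v is 0, so the Hessian at any point is diag(L_uu, L_vv) = diag(36(3u^2 - 10u + 6), 12(-3v^2 - 10v + 2)).
At (2, -3): H = diag(-72, 60).
The eigenvalues have opposite signs, so H is indefinite: a saddle point.

saddle point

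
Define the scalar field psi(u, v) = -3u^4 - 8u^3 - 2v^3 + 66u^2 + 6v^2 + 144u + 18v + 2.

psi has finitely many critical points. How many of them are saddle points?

psi separates as a function of u plus a function of v, so ∇psi=0 decouples.
∂psi/∂u = -12(u - 3)(u + 1)(u + 4) = 0 at u ∈ {-4, -1, 3}; ∂psi/∂v = -6(v - 3)(v + 1) = 0 at v ∈ {-1, 3}.
The Hessian is diagonal: diag(psi_uu, psi_vv). Second derivatives: psi_uu(-4)=-252, psi_uu(-1)=144, psi_uu(3)=-336; psi_vv(-1)=24, psi_vv(3)=-24.
Saddle points occur where the two diagonal entries have opposite signs: (-4, -1), (-1, 3), (3, -1). Count: 3.

3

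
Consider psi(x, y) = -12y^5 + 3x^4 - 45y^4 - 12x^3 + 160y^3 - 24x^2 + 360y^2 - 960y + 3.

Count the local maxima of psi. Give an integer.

psi separates as a function of x plus a function of y, so ∇psi=0 decouples.
∂psi/∂x = 12x(x - 4)(x + 1) = 0 at x ∈ {-1, 0, 4}; ∂psi/∂y = -60(y - 2)(y - 1)(y + 2)(y + 4) = 0 at y ∈ {-4, -2, 1, 2}.
The Hessian is diagonal: diag(psi_xx, psi_yy). Second derivatives: psi_xx(-1)=60, psi_xx(0)=-48, psi_xx(4)=240; psi_yy(-4)=3600, psi_yy(-2)=-1440, psi_yy(1)=900, psi_yy(2)=-1440.
Local maxima occur where both diagonal entries negative: (0, -2), (0, 2). Count: 2.

2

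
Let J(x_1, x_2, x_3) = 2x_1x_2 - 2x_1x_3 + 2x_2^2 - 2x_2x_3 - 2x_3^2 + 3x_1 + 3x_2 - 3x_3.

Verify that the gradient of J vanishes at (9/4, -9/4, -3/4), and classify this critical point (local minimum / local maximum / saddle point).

∇J = (2x_2 - 2x_3 + 3, 2x_1 + 4x_2 - 2x_3 + 3, -2x_1 - 2x_2 - 4x_3 - 3); substituting (9/4, -9/4, -3/4) gives ∇J = (0, 0, 0), so (9/4, -9/4, -3/4) is indeed a critical point.
The Hessian is constant: H = [[0, 2, -2], [2, 4, -2], [-2, -2, -4]].
Leading principal minors: Δ₁ = 0, Δ₂ = -4, Δ₃ = 16.
The minors fit neither the all-positive nor the alternating-sign pattern, so H is indefinite: a saddle point.

saddle point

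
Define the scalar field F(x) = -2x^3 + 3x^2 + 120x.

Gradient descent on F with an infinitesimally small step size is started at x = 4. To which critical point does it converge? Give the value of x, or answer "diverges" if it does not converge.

-4

F'(x) = -6(x - 5)(x + 4), so F'(4) = 48.
Gradient descent moves in the -F' direction, i.e. x is decreasing.
The nearest critical point in that direction is x = -4, where F'' = 54 > 0 (a local minimum). The iterate converges there.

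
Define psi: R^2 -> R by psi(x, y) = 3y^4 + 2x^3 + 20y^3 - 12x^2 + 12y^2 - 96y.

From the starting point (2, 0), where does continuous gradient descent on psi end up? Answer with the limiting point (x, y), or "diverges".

psi is separable, so gradient descent decouples: x follows -∂psi/∂x, y follows -∂psi/∂y.
∂psi/∂x = 6x(x - 4); at x=2 this is -24, so x increases.
∂psi/∂y = 12(y - 1)(y + 2)(y + 4); at y=0 this is -96, so y increases.
x converges to its nearest critical value 4 (a local min of the x-part); y converges to 1. The iterate converges to (4, 1).

(4, 1)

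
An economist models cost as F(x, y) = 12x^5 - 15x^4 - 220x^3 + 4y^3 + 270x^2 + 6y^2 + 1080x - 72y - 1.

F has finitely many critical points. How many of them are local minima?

F separates as a function of x plus a function of y, so ∇F=0 decouples.
∂F/∂x = 60(x - 3)(x - 2)(x + 1)(x + 3) = 0 at x ∈ {-3, -1, 2, 3}; ∂F/∂y = 12(y - 2)(y + 3) = 0 at y ∈ {-3, 2}.
The Hessian is diagonal: diag(F_xx, F_yy). Second derivatives: F_xx(-3)=-3600, F_xx(-1)=1440, F_xx(2)=-900, F_xx(3)=1440; F_yy(-3)=-60, F_yy(2)=60.
Local minima occur where both diagonal entries positive: (-1, 2), (3, 2). Count: 2.

2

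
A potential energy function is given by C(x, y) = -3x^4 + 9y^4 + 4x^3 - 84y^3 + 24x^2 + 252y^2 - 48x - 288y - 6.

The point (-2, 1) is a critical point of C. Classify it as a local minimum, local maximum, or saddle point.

saddle point

The mixed partial ∂²C/∂x∂y is 0, so the Hessian at any point is diag(C_xx, C_yy) = diag(12(-3x^2 + 2x + 4), 36(3y^2 - 14y + 14)).
At (-2, 1): H = diag(-144, 108).
The eigenvalues have opposite signs, so H is indefinite: a saddle point.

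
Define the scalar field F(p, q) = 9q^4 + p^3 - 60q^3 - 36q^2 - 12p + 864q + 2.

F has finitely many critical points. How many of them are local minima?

F separates as a function of p plus a function of q, so ∇F=0 decouples.
∂F/∂p = 3(p - 2)(p + 2) = 0 at p ∈ {-2, 2}; ∂F/∂q = 36(q - 4)(q - 3)(q + 2) = 0 at q ∈ {-2, 3, 4}.
The Hessian is diagonal: diag(F_pp, F_qq). Second derivatives: F_pp(-2)=-12, F_pp(2)=12; F_qq(-2)=1080, F_qq(3)=-180, F_qq(4)=216.
Local minima occur where both diagonal entries positive: (2, -2), (2, 4). Count: 2.

2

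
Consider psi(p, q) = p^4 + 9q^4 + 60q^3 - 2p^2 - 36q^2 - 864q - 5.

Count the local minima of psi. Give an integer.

psi separates as a function of p plus a function of q, so ∇psi=0 decouples.
∂psi/∂p = 4p(p - 1)(p + 1) = 0 at p ∈ {-1, 0, 1}; ∂psi/∂q = 36(q - 2)(q + 3)(q + 4) = 0 at q ∈ {-4, -3, 2}.
The Hessian is diagonal: diag(psi_pp, psi_qq). Second derivatives: psi_pp(-1)=8, psi_pp(0)=-4, psi_pp(1)=8; psi_qq(-4)=216, psi_qq(-3)=-180, psi_qq(2)=1080.
Local minima occur where both diagonal entries positive: (-1, -4), (-1, 2), (1, -4), (1, 2). Count: 4.

4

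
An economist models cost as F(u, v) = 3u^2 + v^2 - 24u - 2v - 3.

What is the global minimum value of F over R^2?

-52

F(u,v) separates as P(u) + Q(v) − 3, so its minimum is min P + min Q − 3.
P'(u) = 6u - 24 vanishes at u ∈ {4}; Q'(v) = 2v - 2 vanishes at v ∈ {1}.
Local minima of P (where P''>0): P(4)=-48. Local minima of Q: Q(1)=-1.
So the global minimum of F is P(4) + Q(1) − 3 = -48 − 1 − 3 = -52, attained at (4, 1).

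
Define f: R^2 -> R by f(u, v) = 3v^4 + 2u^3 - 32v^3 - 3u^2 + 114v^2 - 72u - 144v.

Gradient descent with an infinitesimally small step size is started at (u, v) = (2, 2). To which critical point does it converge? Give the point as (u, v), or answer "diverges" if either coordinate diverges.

(4, 1)

f is separable, so gradient descent decouples: u follows -∂f/∂u, v follows -∂f/∂v.
∂f/∂u = 6(u - 4)(u + 3); at u=2 this is -60, so u increases.
∂f/∂v = 12(v - 4)(v - 3)(v - 1); at v=2 this is 24, so v decreases.
u converges to its nearest critical value 4 (a local min of the u-part); v converges to 1. The iterate converges to (4, 1).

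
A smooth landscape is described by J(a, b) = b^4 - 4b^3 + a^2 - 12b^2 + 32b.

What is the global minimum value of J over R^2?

-64

J(a,b) separates as P(a) + Q(b), so its minimum is min P + min Q.
P'(a) = 2a vanishes at a ∈ {0}; Q'(b) = 4(b - 4)(b - 1)(b + 2) vanishes at b ∈ {-2, 1, 4}.
Local minima of P (where P''>0): P(0)=0. Local minima of Q: Q(-2)=-64, Q(4)=-64.
So the global minimum of J is P(0) + Q(-2) = 0 − 64 = -64, attained at (0, -2).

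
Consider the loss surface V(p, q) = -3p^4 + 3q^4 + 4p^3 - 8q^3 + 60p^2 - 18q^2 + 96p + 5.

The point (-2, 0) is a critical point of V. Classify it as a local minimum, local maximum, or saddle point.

The mixed partial ∂²V/∂p∂q is 0, so the Hessian at any point is diag(V_pp, V_qq) = diag(12(-3p^2 + 2p + 10), 12(3q^2 - 4q - 3)).
At (-2, 0): H = diag(-72, -36).
Both eigenvalues are negative, so H is negative definite: a local maximum.

local maximum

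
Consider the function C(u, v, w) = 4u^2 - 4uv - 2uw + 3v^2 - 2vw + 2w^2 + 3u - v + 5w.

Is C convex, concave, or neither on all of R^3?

C is quadratic, so its Hessian is the constant matrix H = [[8, -4, -2], [-4, 6, -2], [-2, -2, 4]].
Leading principal minors: 8, 32, 40.
All positive ⇒ H ≻ 0 ⇒ convex.

convex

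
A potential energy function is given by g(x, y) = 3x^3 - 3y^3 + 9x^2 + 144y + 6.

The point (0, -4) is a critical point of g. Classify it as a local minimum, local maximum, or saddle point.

local minimum

The mixed partial ∂²g/∂x∂y is 0, so the Hessian at any point is diag(g_xx, g_yy) = diag(18(x + 1), -18y).
At (0, -4): H = diag(18, 72).
Both eigenvalues are positive, so H is positive definite: a local minimum.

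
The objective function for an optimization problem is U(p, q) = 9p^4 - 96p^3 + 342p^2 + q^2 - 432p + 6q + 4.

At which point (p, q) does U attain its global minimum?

U(p,q) separates as A(p) + B(q) + 4, so its minimum is min A + min B + 4.
A'(p) = 36(p - 4)(p - 3)(p - 1) vanishes at p ∈ {1, 3, 4}; B'(q) = 2q + 6 vanishes at q ∈ {-3}.
Local minima of A (where A''>0): A(1)=-177, A(4)=-96. Local minima of B: B(-3)=-9.
So the global minimum of U is A(1) + B(-3) + 4 = -177 − 9 + 4 = -182, attained at (1, -3).

(1, -3)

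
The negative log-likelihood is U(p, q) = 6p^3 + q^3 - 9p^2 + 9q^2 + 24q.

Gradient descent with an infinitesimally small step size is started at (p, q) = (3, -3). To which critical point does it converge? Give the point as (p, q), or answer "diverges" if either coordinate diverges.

U is separable, so gradient descent decouples: p follows -∂U/∂p, q follows -∂U/∂q.
∂U/∂p = 18p(p - 1); at p=3 this is 108, so p decreases.
∂U/∂q = 3(q + 2)(q + 4); at q=-3 this is -3, so q increases.
p converges to its nearest critical value 1 (a local min of the p-part); q converges to -2. The iterate converges to (1, -2).

(1, -2)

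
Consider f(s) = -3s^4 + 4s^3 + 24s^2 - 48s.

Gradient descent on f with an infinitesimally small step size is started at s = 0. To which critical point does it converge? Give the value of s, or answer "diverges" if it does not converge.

1

f'(s) = -12(s - 2)(s - 1)(s + 2), so f'(0) = -48.
Gradient descent moves in the -f' direction, i.e. s is increasing.
The nearest critical point in that direction is s = 1, where f'' = 36 > 0 (a local minimum). The iterate converges there.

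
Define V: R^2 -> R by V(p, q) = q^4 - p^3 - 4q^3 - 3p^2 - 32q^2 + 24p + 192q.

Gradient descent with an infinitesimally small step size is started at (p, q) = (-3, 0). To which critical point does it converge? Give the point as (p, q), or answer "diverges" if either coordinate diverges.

V is separable, so gradient descent decouples: p follows -∂V/∂p, q follows -∂V/∂q.
∂V/∂p = -3(p - 2)(p + 4); at p=-3 this is 15, so p decreases.
∂V/∂q = 4(q - 4)(q - 3)(q + 4); at q=0 this is 192, so q decreases.
p converges to its nearest critical value -4 (a local min of the p-part); q converges to -4. The iterate converges to (-4, -4).

(-4, -4)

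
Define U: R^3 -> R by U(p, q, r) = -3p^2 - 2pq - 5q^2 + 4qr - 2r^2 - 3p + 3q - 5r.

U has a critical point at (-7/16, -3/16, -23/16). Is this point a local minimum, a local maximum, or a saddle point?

local maximum

The Hessian is constant: H = [[-6, -2, 0], [-2, -10, 4], [0, 4, -4]].
Leading principal minors: Δ₁ = -6, Δ₂ = 56, Δ₃ = -128.
The minors alternate sign starting negative (−, +, −), so H is negative definite: a local maximum.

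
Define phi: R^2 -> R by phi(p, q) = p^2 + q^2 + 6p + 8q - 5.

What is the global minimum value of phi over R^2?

phi(p,q) separates as A(p) + B(q) − 5, so its minimum is min A + min B − 5.
A'(p) = 2p + 6 vanishes at p ∈ {-3}; B'(q) = 2q + 8 vanishes at q ∈ {-4}.
Local minima of A (where A''>0): A(-3)=-9. Local minima of B: B(-4)=-16.
So the global minimum of phi is A(-3) + B(-4) − 5 = -9 − 16 − 5 = -30, attained at (-3, -4).

-30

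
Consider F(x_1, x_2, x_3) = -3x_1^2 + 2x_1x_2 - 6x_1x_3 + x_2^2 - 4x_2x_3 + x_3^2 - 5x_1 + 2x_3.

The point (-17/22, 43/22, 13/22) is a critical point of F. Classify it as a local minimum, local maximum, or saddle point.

saddle point

The Hessian is constant: H = [[-6, 2, -6], [2, 2, -4], [-6, -4, 2]].
Leading principal minors: Δ₁ = -6, Δ₂ = -16, Δ₃ = 88.
The minors fit neither the all-positive nor the alternating-sign pattern, so H is indefinite: a saddle point.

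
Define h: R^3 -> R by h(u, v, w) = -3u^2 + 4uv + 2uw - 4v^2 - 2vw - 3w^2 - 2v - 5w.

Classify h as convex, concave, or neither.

h is quadratic, so its Hessian is the constant matrix H = [[-6, 4, 2], [4, -8, -2], [2, -2, -6]].
Leading principal minors: -6, 32, -168.
Signs alternate −, +, − ⇒ H ≺ 0 ⇒ concave.

concave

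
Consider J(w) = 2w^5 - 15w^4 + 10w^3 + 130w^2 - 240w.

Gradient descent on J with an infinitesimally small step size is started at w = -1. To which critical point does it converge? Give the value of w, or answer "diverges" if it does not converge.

1

J'(w) = 10(w - 4)(w - 3)(w - 1)(w + 2), so J'(-1) = -400.
Gradient descent moves in the -J' direction, i.e. w is increasing.
The nearest critical point in that direction is w = 1, where J'' = 180 > 0 (a local minimum). The iterate converges there.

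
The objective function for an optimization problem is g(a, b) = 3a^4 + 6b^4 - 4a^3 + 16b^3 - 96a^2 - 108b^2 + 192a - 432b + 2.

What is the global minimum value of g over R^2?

g(a,b) separates as P(a) + Q(b) + 2, so its minimum is min P + min Q + 2.
P'(a) = 12(a - 4)(a - 1)(a + 4) vanishes at a ∈ {-4, 1, 4}; Q'(b) = 24(b - 3)(b + 2)(b + 3) vanishes at b ∈ {-3, -2, 3}.
Local minima of P (where P''>0): P(-4)=-1280, P(4)=-256. Local minima of Q: Q(-3)=378, Q(3)=-1350.
So the global minimum of g is P(-4) + Q(3) + 2 = -1280 − 1350 + 2 = -2628, attained at (-4, 3).

-2628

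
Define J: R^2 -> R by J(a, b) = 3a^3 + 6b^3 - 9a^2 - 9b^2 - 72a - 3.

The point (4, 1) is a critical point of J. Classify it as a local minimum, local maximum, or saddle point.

The mixed partial ∂²J/∂a∂b is 0, so the Hessian at any point is diag(J_aa, J_bb) = diag(18(a - 1), 18(2b - 1)).
At (4, 1): H = diag(54, 18).
Both eigenvalues are positive, so H is positive definite: a local minimum.

local minimum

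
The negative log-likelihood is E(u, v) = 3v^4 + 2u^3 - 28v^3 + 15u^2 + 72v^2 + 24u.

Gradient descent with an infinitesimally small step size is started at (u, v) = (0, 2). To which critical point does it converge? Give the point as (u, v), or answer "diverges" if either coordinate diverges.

E is separable, so gradient descent decouples: u follows -∂E/∂u, v follows -∂E/∂v.
∂E/∂u = 6(u + 1)(u + 4); at u=0 this is 24, so u decreases.
∂E/∂v = 12v(v - 4)(v - 3); at v=2 this is 48, so v decreases.
u converges to its nearest critical value -1 (a local min of the u-part); v converges to 0. The iterate converges to (-1, 0).

(-1, 0)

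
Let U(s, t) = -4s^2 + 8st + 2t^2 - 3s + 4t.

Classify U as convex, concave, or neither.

neither

U is quadratic, so its Hessian is the constant matrix H = [[-8, 8], [8, 4]].
det(H) = -96, tr(H) = -4.
det(H) < 0, so H is indefinite: neither convex nor concave.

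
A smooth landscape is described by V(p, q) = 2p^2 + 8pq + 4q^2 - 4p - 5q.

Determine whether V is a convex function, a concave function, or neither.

V is quadratic, so its Hessian is the constant matrix H = [[4, 8], [8, 8]].
det(H) = -32, tr(H) = 12.
det(H) < 0, so H is indefinite: neither convex nor concave.

neither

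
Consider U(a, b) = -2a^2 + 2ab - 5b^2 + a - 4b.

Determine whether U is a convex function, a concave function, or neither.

concave

U is quadratic, so its Hessian is the constant matrix H = [[-4, 2], [2, -10]].
det(H) = 36, tr(H) = -14.
det(H) > 0 and tr(H) < 0, so H is negative definite everywhere: concave.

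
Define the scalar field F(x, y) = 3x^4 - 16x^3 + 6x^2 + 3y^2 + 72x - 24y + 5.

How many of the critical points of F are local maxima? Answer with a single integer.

F separates as a function of x plus a function of y, so ∇F=0 decouples.
∂F/∂x = 12(x - 3)(x - 2)(x + 1) = 0 at x ∈ {-1, 2, 3}; ∂F/∂y = 6(y - 4) = 0 at y ∈ {4}.
The Hessian is diagonal: diag(F_xx, F_yy). Second derivatives: F_xx(-1)=144, F_xx(2)=-36, F_xx(3)=48; F_yy(4)=6.
Local maxima occur where both diagonal entries negative: none. Count: 0.

0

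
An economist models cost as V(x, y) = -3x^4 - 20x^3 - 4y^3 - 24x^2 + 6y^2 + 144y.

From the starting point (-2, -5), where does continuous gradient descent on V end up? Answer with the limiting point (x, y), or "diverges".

V is separable, so gradient descent decouples: x follows -∂V/∂x, y follows -∂V/∂y.
∂V/∂x = -12x(x + 1)(x + 4); at x=-2 this is -48, so x increases.
∂V/∂y = -12(y - 4)(y + 3); at y=-5 this is -216, so y increases.
x converges to its nearest critical value -1 (a local min of the x-part); y converges to -3. The iterate converges to (-1, -3).

(-1, -3)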